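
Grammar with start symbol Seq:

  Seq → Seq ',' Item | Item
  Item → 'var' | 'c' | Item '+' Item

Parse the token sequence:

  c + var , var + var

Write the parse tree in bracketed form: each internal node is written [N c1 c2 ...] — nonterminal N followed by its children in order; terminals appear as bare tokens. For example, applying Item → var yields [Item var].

Seq
Seq , Item
Item , Item
Item + Item , Item
c + Item , Item
c + var , Item
c + var , Item + Item
c + var , var + Item
c + var , var + var

[Seq [Seq [Item [Item c] + [Item var]]] , [Item [Item var] + [Item var]]]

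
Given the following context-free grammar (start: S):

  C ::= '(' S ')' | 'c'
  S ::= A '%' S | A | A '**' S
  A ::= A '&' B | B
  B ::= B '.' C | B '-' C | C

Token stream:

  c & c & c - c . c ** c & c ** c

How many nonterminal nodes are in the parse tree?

25

[S [A [A [A [B [C c]]] & [B [C c]]] & [B [B [B [C c]] - [C c]] . [C c]]] ** [S [A [A [B [C c]]] & [B [C c]]] ** [S [A [B [C c]]]]]]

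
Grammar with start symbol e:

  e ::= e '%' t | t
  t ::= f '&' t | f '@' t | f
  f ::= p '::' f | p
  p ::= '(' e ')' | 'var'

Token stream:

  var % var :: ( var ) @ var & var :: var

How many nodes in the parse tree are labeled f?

7

[e [e [t [f [p var]]]] % [t [f [p var] :: [f [p ( [e [t [f [p var]]]] )]]] @ [t [f [p var]] & [t [f [p var] :: [f [p var]]]]]]]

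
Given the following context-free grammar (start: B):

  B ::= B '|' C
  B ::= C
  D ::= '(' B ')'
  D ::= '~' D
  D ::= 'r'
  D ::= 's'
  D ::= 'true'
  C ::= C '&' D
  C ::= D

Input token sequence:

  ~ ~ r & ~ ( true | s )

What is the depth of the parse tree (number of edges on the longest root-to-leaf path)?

[B [C [C [D ~ [D ~ [D r]]]] & [D ~ [D ( [B [B [C [D true]]] | [C [D s]]] )]]]]

8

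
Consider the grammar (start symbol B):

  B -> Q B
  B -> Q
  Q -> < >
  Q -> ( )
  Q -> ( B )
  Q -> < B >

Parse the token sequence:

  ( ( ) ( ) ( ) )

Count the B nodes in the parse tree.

4

[B [Q ( [B [Q ( )] [B [Q ( )] [B [Q ( )]]]] )]]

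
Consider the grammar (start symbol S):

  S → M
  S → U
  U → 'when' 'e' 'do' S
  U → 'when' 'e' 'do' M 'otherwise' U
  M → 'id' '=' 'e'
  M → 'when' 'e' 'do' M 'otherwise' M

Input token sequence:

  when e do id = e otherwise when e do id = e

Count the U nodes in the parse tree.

[S [U when e do [M id = e] otherwise [U when e do [S [M id = e]]]]]

2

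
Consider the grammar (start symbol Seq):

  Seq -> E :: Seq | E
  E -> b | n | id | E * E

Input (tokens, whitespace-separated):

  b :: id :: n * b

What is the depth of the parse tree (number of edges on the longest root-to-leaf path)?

5

[Seq [E b] :: [Seq [E id] :: [Seq [E [E n] * [E b]]]]]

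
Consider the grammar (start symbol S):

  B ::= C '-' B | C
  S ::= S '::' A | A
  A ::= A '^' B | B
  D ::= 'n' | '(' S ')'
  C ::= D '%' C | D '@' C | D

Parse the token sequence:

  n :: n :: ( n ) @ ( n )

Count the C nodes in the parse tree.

[S [S [S [A [B [C [D n]]]]] :: [A [B [C [D n]]]]] :: [A [B [C [D ( [S [A [B [C [D n]]]]] )] @ [C [D ( [S [A [B [C [D n]]]]] )]]]]]]

6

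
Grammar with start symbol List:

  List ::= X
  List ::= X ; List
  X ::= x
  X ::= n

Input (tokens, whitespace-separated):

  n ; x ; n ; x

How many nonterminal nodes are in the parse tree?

8

[List [X n] ; [List [X x] ; [List [X n] ; [List [X x]]]]]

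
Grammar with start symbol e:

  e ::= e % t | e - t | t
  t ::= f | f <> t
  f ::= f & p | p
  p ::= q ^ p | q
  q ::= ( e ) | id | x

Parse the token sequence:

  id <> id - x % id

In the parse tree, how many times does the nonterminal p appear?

[e [e [e [t [f [p [q id]]] <> [t [f [p [q id]]]]]] - [t [f [p [q x]]]]] % [t [f [p [q id]]]]]

4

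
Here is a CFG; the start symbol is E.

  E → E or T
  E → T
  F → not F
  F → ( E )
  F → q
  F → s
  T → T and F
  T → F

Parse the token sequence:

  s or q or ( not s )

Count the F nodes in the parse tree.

5

[E [E [E [T [F s]]] or [T [F q]]] or [T [F ( [E [T [F not [F s]]]] )]]]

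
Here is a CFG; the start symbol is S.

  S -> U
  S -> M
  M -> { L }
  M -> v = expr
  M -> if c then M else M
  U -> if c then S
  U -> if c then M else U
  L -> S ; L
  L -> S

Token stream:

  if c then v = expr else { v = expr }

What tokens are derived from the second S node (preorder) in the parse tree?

[S [M if c then [M v = expr] else [M { [L [S [M v = expr]]] }]]]

v = expr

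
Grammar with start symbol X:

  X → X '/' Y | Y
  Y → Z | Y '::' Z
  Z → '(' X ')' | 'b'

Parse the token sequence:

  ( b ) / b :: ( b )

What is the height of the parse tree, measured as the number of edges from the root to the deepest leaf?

[X [X [Y [Z ( [X [Y [Z b]]] )]]] / [Y [Y [Z b]] :: [Z ( [X [Y [Z b]]] )]]]

7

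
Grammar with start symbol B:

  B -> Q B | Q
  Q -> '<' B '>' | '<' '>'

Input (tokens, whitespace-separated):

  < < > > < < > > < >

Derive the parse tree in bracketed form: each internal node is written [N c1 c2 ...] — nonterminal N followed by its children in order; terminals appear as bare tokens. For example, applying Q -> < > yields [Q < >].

B
Q B
< B > B
< Q > B
< < > > B
< < > > Q B
< < > > < B > B
< < > > < Q > B
< < > > < < > > B
< < > > < < > > Q
< < > > < < > > < >

[B [Q < [B [Q < >]] >] [B [Q < [B [Q < >]] >] [B [Q < >]]]]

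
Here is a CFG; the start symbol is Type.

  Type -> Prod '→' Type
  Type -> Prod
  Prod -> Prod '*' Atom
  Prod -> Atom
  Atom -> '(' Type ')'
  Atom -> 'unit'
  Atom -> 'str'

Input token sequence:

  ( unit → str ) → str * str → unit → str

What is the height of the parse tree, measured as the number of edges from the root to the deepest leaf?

7

[Type [Prod [Atom ( [Type [Prod [Atom unit]] → [Type [Prod [Atom str]]]] )]] → [Type [Prod [Prod [Atom str]] * [Atom str]] → [Type [Prod [Atom unit]] → [Type [Prod [Atom str]]]]]]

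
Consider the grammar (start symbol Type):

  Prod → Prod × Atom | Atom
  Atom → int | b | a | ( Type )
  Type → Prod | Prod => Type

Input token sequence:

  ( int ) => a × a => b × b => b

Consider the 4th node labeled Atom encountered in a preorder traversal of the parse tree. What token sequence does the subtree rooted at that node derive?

[Type [Prod [Atom ( [Type [Prod [Atom int]]] )]] => [Type [Prod [Prod [Atom a]] × [Atom a]] => [Type [Prod [Prod [Atom b]] × [Atom b]] => [Type [Prod [Atom b]]]]]]

a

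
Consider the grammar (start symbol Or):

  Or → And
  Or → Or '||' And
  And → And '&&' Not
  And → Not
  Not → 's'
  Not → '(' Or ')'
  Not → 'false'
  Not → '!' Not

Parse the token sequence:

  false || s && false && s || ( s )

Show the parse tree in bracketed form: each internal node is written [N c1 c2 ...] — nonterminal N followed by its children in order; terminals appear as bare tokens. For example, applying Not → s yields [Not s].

[Or [Or [Or [And [Not false]]] || [And [And [And [Not s]] && [Not false]] && [Not s]]] || [And [Not ( [Or [And [Not s]]] )]]]

Or
Or || And
Or || And || And
And || And || And
Not || And || And
false || And || And
false || And && Not || And
false || And && Not && Not || And
false || Not && Not && Not || And
false || s && Not && Not || And
false || s && false && Not || And
false || s && false && s || And
false || s && false && s || Not
false || s && false && s || ( Or )
false || s && false && s || ( And )
false || s && false && s || ( Not )
false || s && false && s || ( s )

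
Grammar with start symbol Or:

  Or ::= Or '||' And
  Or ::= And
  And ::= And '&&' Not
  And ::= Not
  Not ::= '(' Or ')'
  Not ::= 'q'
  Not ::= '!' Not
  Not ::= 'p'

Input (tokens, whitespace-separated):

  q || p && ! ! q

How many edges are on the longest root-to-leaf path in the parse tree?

[Or [Or [And [Not q]]] || [And [And [Not p]] && [Not ! [Not ! [Not q]]]]]

5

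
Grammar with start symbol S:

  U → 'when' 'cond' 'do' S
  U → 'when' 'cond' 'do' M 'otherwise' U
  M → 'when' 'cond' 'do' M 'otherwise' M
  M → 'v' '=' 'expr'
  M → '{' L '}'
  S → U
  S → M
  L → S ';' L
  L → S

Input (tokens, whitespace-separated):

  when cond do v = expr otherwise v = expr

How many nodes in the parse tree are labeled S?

[S [M when cond do [M v = expr] otherwise [M v = expr]]]

1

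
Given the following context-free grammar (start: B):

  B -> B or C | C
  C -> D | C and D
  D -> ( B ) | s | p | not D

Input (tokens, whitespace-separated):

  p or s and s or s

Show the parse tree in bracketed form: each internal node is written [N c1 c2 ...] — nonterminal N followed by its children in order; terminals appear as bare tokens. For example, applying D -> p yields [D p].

B
B or C
B or C or C
C or C or C
D or C or C
p or C or C
p or C and D or C
p or D and D or C
p or s and D or C
p or s and s or C
p or s and s or D
p or s and s or s

[B [B [B [C [D p]]] or [C [C [D s]] and [D s]]] or [C [D s]]]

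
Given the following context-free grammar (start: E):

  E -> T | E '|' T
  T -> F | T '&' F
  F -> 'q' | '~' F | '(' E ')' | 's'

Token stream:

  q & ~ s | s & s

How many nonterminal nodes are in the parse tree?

11

[E [E [T [T [F q]] & [F ~ [F s]]]] | [T [T [F s]] & [F s]]]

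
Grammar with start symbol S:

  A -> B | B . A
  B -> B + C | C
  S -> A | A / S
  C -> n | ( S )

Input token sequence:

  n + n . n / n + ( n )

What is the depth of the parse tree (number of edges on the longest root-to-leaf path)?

[S [A [B [B [C n]] + [C n]] . [A [B [C n]]]] / [S [A [B [B [C n]] + [C ( [S [A [B [C n]]]] )]]]]]

9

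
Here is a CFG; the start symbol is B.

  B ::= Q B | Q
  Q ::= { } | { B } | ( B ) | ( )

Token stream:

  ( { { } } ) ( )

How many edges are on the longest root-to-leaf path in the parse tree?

[B [Q ( [B [Q { [B [Q { }]] }]] )] [B [Q ( )]]]

6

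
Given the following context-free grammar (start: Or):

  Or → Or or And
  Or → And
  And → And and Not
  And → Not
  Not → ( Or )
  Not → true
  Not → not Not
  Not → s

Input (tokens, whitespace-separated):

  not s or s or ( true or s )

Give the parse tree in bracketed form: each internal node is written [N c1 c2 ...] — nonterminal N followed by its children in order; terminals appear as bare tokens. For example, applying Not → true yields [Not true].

[Or [Or [Or [And [Not not [Not s]]]] or [And [Not s]]] or [And [Not ( [Or [Or [And [Not true]]] or [And [Not s]]] )]]]

Or
Or or And
Or or And or And
And or And or And
Not or And or And
not Not or And or And
not s or And or And
not s or Not or And
not s or s or And
not s or s or Not
not s or s or ( Or )
not s or s or ( Or or And )
not s or s or ( And or And )
not s or s or ( Not or And )
not s or s or ( true or And )
not s or s or ( true or Not )
not s or s or ( true or s )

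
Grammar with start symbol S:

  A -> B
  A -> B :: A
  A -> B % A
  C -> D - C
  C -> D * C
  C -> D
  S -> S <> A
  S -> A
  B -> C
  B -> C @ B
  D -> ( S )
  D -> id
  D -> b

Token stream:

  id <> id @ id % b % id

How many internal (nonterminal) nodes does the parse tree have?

[S [S [A [B [C [D id]]]]] <> [A [B [C [D id]] @ [B [C [D id]]]] % [A [B [C [D b]]] % [A [B [C [D id]]]]]]]

21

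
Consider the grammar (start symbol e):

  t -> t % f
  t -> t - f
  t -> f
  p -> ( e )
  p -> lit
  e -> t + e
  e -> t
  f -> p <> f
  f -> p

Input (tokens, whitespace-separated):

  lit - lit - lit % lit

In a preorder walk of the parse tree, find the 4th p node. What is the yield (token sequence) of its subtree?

[e [t [t [t [t [f [p lit]]] - [f [p lit]]] - [f [p lit]]] % [f [p lit]]]]

lit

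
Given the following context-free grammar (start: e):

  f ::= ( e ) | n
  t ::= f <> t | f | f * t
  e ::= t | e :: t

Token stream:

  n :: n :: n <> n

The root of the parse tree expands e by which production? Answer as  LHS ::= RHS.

e ::= e :: t

[e [e [e [t [f n]]] :: [t [f n]]] :: [t [f n] <> [t [f n]]]]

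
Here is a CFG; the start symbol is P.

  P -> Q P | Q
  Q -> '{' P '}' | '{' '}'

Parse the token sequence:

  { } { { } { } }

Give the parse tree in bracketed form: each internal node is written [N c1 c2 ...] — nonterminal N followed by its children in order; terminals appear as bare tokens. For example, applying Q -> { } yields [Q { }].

[P [Q { }] [P [Q { [P [Q { }] [P [Q { }]]] }]]]

P
Q P
{ } P
{ } Q
{ } { P }
{ } { Q P }
{ } { { } P }
{ } { { } Q }
{ } { { } { } }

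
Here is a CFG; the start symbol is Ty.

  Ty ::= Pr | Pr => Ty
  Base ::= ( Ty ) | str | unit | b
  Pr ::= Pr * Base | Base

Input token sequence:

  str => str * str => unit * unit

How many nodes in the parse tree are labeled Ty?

[Ty [Pr [Base str]] => [Ty [Pr [Pr [Base str]] * [Base str]] => [Ty [Pr [Pr [Base unit]] * [Base unit]]]]]

3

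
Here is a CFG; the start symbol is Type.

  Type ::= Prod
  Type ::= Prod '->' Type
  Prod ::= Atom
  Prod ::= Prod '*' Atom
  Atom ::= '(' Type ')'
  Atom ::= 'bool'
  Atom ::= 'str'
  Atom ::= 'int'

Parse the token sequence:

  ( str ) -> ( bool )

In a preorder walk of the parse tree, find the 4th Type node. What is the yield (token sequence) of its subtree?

[Type [Prod [Atom ( [Type [Prod [Atom str]]] )]] -> [Type [Prod [Atom ( [Type [Prod [Atom bool]]] )]]]]

bool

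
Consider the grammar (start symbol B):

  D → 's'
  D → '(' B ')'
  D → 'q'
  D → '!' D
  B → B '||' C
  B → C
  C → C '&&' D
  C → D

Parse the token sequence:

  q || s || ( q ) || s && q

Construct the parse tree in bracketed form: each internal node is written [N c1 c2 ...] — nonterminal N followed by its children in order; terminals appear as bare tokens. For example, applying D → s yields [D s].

B
B || C
B || C || C
B || C || C || C
C || C || C || C
D || C || C || C
q || C || C || C
q || D || C || C
q || s || C || C
q || s || D || C
q || s || ( B ) || C
q || s || ( C ) || C
q || s || ( D ) || C
q || s || ( q ) || C
q || s || ( q ) || C && D
q || s || ( q ) || D && D
q || s || ( q ) || s && D
q || s || ( q ) || s && q

[B [B [B [B [C [D q]]] || [C [D s]]] || [C [D ( [B [C [D q]]] )]]] || [C [C [D s]] && [D q]]]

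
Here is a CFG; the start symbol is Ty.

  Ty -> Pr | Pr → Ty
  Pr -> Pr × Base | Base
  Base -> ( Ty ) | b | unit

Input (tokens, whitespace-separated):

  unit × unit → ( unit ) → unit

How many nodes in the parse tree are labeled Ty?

[Ty [Pr [Pr [Base unit]] × [Base unit]] → [Ty [Pr [Base ( [Ty [Pr [Base unit]]] )]] → [Ty [Pr [Base unit]]]]]

4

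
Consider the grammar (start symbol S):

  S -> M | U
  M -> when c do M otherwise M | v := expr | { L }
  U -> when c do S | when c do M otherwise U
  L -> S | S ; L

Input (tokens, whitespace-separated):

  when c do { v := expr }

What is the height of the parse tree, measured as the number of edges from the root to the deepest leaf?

7

[S [U when c do [S [M { [L [S [M v := expr]]] }]]]]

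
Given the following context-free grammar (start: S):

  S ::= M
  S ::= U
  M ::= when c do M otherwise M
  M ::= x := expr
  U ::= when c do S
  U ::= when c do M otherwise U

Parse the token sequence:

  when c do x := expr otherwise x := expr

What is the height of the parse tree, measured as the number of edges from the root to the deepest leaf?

[S [M when c do [M x := expr] otherwise [M x := expr]]]

3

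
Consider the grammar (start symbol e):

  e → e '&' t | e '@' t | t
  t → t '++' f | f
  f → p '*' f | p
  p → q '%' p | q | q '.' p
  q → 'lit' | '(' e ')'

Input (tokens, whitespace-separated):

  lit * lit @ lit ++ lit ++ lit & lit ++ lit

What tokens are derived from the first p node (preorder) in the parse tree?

[e [e [e [t [f [p [q lit]] * [f [p [q lit]]]]]] @ [t [t [t [f [p [q lit]]]] ++ [f [p [q lit]]]] ++ [f [p [q lit]]]]] & [t [t [f [p [q lit]]]] ++ [f [p [q lit]]]]]

lit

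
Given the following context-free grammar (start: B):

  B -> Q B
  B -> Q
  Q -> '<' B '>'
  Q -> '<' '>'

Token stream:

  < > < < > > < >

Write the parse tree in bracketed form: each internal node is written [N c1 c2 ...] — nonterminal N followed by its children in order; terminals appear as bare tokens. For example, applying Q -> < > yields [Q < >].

B
Q B
< > B
< > Q B
< > < B > B
< > < Q > B
< > < < > > B
< > < < > > Q
< > < < > > < >

[B [Q < >] [B [Q < [B [Q < >]] >] [B [Q < >]]]]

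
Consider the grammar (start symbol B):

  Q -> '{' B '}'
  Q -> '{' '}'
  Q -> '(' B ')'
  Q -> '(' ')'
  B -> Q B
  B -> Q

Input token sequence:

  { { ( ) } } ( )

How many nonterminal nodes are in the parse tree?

8

[B [Q { [B [Q { [B [Q ( )]] }]] }] [B [Q ( )]]]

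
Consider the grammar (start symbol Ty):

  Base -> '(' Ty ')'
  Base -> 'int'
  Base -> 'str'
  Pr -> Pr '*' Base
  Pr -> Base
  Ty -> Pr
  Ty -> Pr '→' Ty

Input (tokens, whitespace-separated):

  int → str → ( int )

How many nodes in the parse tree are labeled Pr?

[Ty [Pr [Base int]] → [Ty [Pr [Base str]] → [Ty [Pr [Base ( [Ty [Pr [Base int]]] )]]]]]

4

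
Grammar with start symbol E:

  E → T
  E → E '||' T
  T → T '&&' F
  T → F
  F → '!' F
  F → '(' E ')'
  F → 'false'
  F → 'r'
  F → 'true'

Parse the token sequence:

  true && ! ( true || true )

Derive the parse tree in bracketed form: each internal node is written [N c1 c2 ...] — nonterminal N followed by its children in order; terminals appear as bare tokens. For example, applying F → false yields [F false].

E
T
T && F
F && F
true && F
true && ! F
true && ! ( E )
true && ! ( E || T )
true && ! ( T || T )
true && ! ( F || T )
true && ! ( true || T )
true && ! ( true || F )
true && ! ( true || true )

[E [T [T [F true]] && [F ! [F ( [E [E [T [F true]]] || [T [F true]]] )]]]]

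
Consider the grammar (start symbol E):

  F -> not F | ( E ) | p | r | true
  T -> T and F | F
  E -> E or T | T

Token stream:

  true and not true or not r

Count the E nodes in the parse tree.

2

[E [E [T [T [F true]] and [F not [F true]]]] or [T [F not [F r]]]]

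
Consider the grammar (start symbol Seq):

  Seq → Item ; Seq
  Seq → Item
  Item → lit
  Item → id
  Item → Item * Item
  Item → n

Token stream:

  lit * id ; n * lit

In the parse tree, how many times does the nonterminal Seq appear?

2

[Seq [Item [Item lit] * [Item id]] ; [Seq [Item [Item n] * [Item lit]]]]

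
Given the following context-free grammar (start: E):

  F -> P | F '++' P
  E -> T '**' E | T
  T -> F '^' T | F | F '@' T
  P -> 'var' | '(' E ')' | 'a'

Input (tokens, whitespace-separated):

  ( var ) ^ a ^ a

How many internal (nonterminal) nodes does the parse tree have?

[E [T [F [P ( [E [T [F [P var]]]] )]] ^ [T [F [P a]] ^ [T [F [P a]]]]]]

14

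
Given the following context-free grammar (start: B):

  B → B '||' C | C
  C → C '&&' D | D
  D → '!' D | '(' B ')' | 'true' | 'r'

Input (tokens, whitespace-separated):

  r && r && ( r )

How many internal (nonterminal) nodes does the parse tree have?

10

[B [C [C [C [D r]] && [D r]] && [D ( [B [C [D r]]] )]]]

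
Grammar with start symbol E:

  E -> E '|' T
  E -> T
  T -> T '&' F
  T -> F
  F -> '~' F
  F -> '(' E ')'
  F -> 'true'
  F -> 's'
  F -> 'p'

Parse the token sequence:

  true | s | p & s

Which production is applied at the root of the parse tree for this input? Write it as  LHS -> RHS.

E -> E '|' T

[E [E [E [T [F true]]] | [T [F s]]] | [T [T [F p]] & [F s]]]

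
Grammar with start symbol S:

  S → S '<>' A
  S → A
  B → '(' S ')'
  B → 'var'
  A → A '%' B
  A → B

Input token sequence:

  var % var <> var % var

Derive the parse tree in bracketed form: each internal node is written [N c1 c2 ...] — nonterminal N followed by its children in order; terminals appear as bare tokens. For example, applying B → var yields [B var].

[S [S [A [A [B var]] % [B var]]] <> [A [A [B var]] % [B var]]]

S
S <> A
A <> A
A % B <> A
B % B <> A
var % B <> A
var % var <> A
var % var <> A % B
var % var <> B % B
var % var <> var % B
var % var <> var % var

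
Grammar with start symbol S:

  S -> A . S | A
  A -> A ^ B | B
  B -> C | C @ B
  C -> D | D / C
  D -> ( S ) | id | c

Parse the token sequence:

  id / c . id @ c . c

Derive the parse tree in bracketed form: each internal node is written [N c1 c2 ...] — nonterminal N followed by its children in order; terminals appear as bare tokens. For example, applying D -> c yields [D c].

S
A . S
B . S
C . S
D / C . S
id / C . S
id / D . S
id / c . S
id / c . A . S
id / c . B . S
id / c . C @ B . S
id / c . D @ B . S
id / c . id @ B . S
id / c . id @ C . S
id / c . id @ D . S
id / c . id @ c . S
id / c . id @ c . A
id / c . id @ c . B
id / c . id @ c . C
id / c . id @ c . D
id / c . id @ c . c

[S [A [B [C [D id] / [C [D c]]]]] . [S [A [B [C [D id]] @ [B [C [D c]]]]] . [S [A [B [C [D c]]]]]]]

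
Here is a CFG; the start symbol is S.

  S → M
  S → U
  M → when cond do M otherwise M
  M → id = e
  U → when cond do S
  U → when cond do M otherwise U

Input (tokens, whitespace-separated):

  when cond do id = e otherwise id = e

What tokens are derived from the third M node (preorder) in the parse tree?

id = e

[S [M when cond do [M id = e] otherwise [M id = e]]]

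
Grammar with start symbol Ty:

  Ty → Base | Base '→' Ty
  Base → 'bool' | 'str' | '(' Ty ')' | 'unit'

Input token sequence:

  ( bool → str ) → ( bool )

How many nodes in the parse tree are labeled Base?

[Ty [Base ( [Ty [Base bool] → [Ty [Base str]]] )] → [Ty [Base ( [Ty [Base bool]] )]]]

5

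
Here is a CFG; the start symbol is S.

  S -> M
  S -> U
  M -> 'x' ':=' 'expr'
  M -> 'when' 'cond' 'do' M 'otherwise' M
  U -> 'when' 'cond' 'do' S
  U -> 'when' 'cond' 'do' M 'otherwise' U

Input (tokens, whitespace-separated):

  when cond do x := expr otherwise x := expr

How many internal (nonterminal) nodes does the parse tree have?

4

[S [M when cond do [M x := expr] otherwise [M x := expr]]]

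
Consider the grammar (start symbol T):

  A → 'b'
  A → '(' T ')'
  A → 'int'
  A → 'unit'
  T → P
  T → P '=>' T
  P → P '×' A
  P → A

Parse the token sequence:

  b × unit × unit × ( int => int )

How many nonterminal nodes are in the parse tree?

15

[T [P [P [P [P [A b]] × [A unit]] × [A unit]] × [A ( [T [P [A int]] => [T [P [A int]]]] )]]]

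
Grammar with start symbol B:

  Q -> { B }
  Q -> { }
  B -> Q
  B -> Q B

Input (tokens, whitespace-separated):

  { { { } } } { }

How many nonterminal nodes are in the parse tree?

8

[B [Q { [B [Q { [B [Q { }]] }]] }] [B [Q { }]]]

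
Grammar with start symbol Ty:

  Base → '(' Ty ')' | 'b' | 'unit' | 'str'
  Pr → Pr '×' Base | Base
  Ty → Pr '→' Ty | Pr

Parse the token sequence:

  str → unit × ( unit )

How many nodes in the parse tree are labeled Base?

[Ty [Pr [Base str]] → [Ty [Pr [Pr [Base unit]] × [Base ( [Ty [Pr [Base unit]]] )]]]]

4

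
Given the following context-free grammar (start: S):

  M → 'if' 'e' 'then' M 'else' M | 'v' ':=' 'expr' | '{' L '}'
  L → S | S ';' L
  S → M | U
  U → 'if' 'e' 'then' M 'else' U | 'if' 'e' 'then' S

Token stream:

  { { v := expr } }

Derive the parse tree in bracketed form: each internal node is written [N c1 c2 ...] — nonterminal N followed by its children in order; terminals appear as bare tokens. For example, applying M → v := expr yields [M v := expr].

[S [M { [L [S [M { [L [S [M v := expr]]] }]]] }]]

S
M
{ L }
{ S }
{ M }
{ { L } }
{ { S } }
{ { M } }
{ { v := expr } }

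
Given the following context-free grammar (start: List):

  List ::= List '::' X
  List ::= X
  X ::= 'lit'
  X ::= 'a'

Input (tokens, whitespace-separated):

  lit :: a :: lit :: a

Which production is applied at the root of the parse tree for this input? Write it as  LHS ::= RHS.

List ::= List '::' X

[List [List [List [List [X lit]] :: [X a]] :: [X lit]] :: [X a]]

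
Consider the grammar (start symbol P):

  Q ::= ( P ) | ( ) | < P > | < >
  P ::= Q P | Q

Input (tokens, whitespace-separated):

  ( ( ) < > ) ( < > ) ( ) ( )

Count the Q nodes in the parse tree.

[P [Q ( [P [Q ( )] [P [Q < >]]] )] [P [Q ( [P [Q < >]] )] [P [Q ( )] [P [Q ( )]]]]]

7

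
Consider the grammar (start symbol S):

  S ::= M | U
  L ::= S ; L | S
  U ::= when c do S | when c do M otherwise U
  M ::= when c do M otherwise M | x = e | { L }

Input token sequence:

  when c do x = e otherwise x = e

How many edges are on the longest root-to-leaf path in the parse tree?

3

[S [M when c do [M x = e] otherwise [M x = e]]]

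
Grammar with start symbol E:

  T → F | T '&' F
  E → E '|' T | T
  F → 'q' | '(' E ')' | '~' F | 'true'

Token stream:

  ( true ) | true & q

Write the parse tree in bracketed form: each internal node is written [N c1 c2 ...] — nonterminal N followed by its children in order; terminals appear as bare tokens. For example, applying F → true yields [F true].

[E [E [T [F ( [E [T [F true]]] )]]] | [T [T [F true]] & [F q]]]

E
E | T
T | T
F | T
( E ) | T
( T ) | T
( F ) | T
( true ) | T
( true ) | T & F
( true ) | F & F
( true ) | true & F
( true ) | true & q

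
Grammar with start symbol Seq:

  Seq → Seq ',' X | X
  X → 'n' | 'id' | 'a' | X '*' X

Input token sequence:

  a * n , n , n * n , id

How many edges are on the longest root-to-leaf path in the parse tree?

6

[Seq [Seq [Seq [Seq [X [X a] * [X n]]] , [X n]] , [X [X n] * [X n]]] , [X id]]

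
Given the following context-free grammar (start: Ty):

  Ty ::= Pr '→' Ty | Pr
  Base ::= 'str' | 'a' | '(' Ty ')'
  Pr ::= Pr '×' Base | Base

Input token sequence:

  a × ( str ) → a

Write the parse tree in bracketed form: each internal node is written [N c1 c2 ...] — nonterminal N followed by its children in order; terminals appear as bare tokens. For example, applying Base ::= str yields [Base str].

[Ty [Pr [Pr [Base a]] × [Base ( [Ty [Pr [Base str]]] )]] → [Ty [Pr [Base a]]]]

Ty
Pr → Ty
Pr × Base → Ty
Base × Base → Ty
a × Base → Ty
a × ( Ty ) → Ty
a × ( Pr ) → Ty
a × ( Base ) → Ty
a × ( str ) → Ty
a × ( str ) → Pr
a × ( str ) → Base
a × ( str ) → a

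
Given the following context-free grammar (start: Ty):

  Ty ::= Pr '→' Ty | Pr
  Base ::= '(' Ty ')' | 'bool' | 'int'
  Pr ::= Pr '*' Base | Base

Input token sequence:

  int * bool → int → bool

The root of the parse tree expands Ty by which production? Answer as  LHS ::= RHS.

Ty ::= Pr '→' Ty

[Ty [Pr [Pr [Base int]] * [Base bool]] → [Ty [Pr [Base int]] → [Ty [Pr [Base bool]]]]]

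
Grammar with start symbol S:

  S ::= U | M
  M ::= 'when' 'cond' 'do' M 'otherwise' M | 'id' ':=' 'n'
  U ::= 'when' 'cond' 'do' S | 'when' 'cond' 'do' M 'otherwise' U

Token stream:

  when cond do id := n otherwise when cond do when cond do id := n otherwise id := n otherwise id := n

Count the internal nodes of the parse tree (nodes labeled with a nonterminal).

8

[S [M when cond do [M id := n] otherwise [M when cond do [M when cond do [M id := n] otherwise [M id := n]] otherwise [M id := n]]]]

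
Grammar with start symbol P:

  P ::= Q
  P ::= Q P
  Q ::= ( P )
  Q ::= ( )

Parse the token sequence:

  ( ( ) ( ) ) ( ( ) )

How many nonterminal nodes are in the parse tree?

[P [Q ( [P [Q ( )] [P [Q ( )]]] )] [P [Q ( [P [Q ( )]] )]]]

10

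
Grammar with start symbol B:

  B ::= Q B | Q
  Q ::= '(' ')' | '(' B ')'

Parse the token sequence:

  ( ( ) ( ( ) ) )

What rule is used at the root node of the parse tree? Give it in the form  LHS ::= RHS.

[B [Q ( [B [Q ( )] [B [Q ( [B [Q ( )]] )]]] )]]

B ::= Q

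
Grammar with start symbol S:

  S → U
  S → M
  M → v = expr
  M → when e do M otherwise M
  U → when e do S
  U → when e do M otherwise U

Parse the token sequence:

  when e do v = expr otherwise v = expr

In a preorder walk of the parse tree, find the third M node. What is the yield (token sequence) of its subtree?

[S [M when e do [M v = expr] otherwise [M v = expr]]]

v = expr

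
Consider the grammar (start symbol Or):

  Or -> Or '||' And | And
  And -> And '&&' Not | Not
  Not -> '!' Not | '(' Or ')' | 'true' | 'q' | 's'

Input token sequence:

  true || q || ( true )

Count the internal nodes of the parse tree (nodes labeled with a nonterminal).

[Or [Or [Or [And [Not true]]] || [And [Not q]]] || [And [Not ( [Or [And [Not true]]] )]]]

12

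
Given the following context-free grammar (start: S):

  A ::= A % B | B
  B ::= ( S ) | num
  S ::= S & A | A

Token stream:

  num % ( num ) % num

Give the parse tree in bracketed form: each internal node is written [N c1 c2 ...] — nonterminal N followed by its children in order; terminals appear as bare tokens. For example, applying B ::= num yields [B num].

S
A
A % B
A % B % B
B % B % B
num % B % B
num % ( S ) % B
num % ( A ) % B
num % ( B ) % B
num % ( num ) % B
num % ( num ) % num

[S [A [A [A [B num]] % [B ( [S [A [B num]]] )]] % [B num]]]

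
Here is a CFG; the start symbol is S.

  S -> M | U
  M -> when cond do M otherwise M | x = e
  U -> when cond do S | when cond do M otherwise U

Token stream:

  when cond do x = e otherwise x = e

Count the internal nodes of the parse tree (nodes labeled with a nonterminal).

4

[S [M when cond do [M x = e] otherwise [M x = e]]]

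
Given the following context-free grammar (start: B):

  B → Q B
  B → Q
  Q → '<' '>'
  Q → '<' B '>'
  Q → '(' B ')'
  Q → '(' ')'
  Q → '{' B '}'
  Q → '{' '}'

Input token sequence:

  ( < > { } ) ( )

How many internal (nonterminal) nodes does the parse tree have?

8

[B [Q ( [B [Q < >] [B [Q { }]]] )] [B [Q ( )]]]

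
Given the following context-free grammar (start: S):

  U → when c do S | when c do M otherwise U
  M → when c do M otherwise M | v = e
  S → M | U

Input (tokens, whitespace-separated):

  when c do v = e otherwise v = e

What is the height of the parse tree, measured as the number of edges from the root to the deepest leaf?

[S [M when c do [M v = e] otherwise [M v = e]]]

3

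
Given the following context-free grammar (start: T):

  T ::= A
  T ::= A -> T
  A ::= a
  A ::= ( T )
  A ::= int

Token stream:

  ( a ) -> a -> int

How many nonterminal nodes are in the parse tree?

8

[T [A ( [T [A a]] )] -> [T [A a] -> [T [A int]]]]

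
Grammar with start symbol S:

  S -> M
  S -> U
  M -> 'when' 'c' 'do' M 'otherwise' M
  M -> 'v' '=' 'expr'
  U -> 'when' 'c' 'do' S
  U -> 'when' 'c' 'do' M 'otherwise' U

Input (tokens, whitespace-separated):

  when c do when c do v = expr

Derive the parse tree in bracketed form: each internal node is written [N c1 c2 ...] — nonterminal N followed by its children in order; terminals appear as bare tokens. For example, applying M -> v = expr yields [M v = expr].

[S [U when c do [S [U when c do [S [M v = expr]]]]]]

S
U
when c do S
when c do U
when c do when c do S
when c do when c do M
when c do when c do v = expr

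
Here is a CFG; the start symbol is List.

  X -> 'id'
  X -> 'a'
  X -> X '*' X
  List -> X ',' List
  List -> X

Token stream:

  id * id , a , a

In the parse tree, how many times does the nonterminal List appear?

3

[List [X [X id] * [X id]] , [List [X a] , [List [X a]]]]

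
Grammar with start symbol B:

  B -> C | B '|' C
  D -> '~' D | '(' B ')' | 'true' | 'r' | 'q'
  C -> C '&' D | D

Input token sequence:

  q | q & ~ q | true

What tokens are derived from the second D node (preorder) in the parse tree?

q

[B [B [B [C [D q]]] | [C [C [D q]] & [D ~ [D q]]]] | [C [D true]]]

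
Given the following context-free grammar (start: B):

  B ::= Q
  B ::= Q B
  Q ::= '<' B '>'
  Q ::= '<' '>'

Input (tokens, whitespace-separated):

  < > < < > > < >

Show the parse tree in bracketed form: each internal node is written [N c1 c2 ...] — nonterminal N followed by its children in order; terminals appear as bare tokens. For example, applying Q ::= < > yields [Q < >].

[B [Q < >] [B [Q < [B [Q < >]] >] [B [Q < >]]]]

B
Q B
< > B
< > Q B
< > < B > B
< > < Q > B
< > < < > > B
< > < < > > Q
< > < < > > < >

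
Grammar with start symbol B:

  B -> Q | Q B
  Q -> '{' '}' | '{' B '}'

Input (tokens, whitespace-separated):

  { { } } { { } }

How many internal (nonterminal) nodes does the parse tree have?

8

[B [Q { [B [Q { }]] }] [B [Q { [B [Q { }]] }]]]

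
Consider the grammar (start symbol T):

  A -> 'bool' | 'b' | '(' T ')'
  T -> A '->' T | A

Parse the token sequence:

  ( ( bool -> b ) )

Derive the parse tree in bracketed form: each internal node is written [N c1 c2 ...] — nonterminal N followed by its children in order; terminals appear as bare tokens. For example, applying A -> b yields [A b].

T
A
( T )
( A )
( ( T ) )
( ( A -> T ) )
( ( bool -> T ) )
( ( bool -> A ) )
( ( bool -> b ) )

[T [A ( [T [A ( [T [A bool] -> [T [A b]]] )]] )]]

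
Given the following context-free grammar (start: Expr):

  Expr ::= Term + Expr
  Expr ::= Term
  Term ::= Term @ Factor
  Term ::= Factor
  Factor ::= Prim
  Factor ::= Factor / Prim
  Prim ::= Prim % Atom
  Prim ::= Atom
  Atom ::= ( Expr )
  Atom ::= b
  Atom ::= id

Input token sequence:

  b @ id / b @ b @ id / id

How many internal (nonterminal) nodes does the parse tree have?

[Expr [Term [Term [Term [Term [Factor [Prim [Atom b]]]] @ [Factor [Factor [Prim [Atom id]]] / [Prim [Atom b]]]] @ [Factor [Prim [Atom b]]]] @ [Factor [Factor [Prim [Atom id]]] / [Prim [Atom id]]]]]

23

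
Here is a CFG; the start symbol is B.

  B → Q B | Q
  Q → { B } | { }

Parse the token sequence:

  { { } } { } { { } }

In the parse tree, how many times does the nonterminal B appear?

5

[B [Q { [B [Q { }]] }] [B [Q { }] [B [Q { [B [Q { }]] }]]]]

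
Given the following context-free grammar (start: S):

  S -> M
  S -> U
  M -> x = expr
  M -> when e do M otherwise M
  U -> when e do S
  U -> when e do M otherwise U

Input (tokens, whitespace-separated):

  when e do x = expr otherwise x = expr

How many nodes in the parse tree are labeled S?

1

[S [M when e do [M x = expr] otherwise [M x = expr]]]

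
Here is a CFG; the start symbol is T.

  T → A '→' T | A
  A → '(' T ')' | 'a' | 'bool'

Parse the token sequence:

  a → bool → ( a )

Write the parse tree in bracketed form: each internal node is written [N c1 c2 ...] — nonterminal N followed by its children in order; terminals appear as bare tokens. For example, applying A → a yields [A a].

[T [A a] → [T [A bool] → [T [A ( [T [A a]] )]]]]

T
A → T
a → T
a → A → T
a → bool → T
a → bool → A
a → bool → ( T )
a → bool → ( A )
a → bool → ( a )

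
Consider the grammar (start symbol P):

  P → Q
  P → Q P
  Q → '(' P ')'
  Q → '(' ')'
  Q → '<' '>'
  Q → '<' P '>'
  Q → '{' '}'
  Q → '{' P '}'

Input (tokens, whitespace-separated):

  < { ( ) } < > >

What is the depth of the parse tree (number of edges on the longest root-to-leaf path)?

6

[P [Q < [P [Q { [P [Q ( )]] }] [P [Q < >]]] >]]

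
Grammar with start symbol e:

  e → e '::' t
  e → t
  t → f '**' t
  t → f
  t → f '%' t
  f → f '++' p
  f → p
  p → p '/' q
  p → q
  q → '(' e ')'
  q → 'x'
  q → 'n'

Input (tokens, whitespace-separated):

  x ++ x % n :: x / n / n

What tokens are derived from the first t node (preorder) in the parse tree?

[e [e [t [f [f [p [q x]]] ++ [p [q x]]] % [t [f [p [q n]]]]]] :: [t [f [p [p [p [q x]] / [q n]] / [q n]]]]]

x ++ x % n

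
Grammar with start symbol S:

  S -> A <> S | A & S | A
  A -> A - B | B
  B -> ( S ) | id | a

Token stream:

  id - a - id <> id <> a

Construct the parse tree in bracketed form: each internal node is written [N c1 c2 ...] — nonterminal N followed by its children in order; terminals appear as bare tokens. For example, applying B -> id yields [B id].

[S [A [A [A [B id]] - [B a]] - [B id]] <> [S [A [B id]] <> [S [A [B a]]]]]

S
A <> S
A - B <> S
A - B - B <> S
B - B - B <> S
id - B - B <> S
id - a - B <> S
id - a - id <> S
id - a - id <> A <> S
id - a - id <> B <> S
id - a - id <> id <> S
id - a - id <> id <> A
id - a - id <> id <> B
id - a - id <> id <> a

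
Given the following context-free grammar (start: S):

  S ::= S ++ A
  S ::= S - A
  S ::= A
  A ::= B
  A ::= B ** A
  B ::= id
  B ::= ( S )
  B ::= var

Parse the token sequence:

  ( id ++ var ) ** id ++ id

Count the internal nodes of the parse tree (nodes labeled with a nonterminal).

[S [S [A [B ( [S [S [A [B id]]] ++ [A [B var]]] )] ** [A [B id]]]] ++ [A [B id]]]

14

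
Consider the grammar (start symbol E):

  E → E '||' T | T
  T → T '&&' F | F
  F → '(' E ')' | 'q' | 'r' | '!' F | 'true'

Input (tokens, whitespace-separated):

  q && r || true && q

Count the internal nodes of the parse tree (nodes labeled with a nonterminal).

[E [E [T [T [F q]] && [F r]]] || [T [T [F true]] && [F q]]]

10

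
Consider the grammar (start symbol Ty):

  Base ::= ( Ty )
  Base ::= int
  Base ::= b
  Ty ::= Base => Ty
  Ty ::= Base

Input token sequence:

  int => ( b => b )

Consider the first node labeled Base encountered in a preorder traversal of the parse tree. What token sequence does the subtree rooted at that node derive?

[Ty [Base int] => [Ty [Base ( [Ty [Base b] => [Ty [Base b]]] )]]]

int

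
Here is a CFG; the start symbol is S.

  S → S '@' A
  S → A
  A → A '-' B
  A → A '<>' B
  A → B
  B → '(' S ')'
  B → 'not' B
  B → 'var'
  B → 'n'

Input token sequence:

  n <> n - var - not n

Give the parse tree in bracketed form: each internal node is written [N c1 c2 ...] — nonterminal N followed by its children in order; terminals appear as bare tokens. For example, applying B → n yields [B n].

S
A
A - B
A - B - B
A <> B - B - B
B <> B - B - B
n <> B - B - B
n <> n - B - B
n <> n - var - B
n <> n - var - not B
n <> n - var - not n

[S [A [A [A [A [B n]] <> [B n]] - [B var]] - [B not [B n]]]]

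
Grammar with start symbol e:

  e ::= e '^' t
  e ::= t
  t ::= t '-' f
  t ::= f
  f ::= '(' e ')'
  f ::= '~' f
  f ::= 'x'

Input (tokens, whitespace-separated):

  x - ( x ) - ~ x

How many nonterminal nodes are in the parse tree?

11

[e [t [t [t [f x]] - [f ( [e [t [f x]]] )]] - [f ~ [f x]]]]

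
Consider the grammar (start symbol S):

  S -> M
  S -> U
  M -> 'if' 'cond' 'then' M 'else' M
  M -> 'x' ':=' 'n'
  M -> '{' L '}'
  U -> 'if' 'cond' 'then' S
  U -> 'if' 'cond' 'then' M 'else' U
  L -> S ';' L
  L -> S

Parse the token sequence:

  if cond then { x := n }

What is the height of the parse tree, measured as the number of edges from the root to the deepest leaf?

[S [U if cond then [S [M { [L [S [M x := n]]] }]]]]

7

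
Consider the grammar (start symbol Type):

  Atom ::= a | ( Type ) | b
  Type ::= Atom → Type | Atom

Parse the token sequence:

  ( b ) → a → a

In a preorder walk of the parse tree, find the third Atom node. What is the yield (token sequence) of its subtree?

[Type [Atom ( [Type [Atom b]] )] → [Type [Atom a] → [Type [Atom a]]]]

a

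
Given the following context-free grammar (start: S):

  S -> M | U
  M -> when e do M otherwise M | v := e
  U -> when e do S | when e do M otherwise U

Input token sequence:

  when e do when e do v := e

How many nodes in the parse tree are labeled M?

1

[S [U when e do [S [U when e do [S [M v := e]]]]]]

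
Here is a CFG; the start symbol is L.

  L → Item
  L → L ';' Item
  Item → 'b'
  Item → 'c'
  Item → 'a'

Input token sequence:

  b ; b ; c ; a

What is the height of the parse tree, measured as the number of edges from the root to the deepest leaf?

[L [L [L [L [Item b]] ; [Item b]] ; [Item c]] ; [Item a]]

5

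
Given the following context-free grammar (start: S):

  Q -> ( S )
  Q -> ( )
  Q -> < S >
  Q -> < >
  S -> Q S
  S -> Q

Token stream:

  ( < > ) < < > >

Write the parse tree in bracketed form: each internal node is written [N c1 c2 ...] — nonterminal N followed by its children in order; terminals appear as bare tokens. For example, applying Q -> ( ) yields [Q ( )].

S
Q S
( S ) S
( Q ) S
( < > ) S
( < > ) Q
( < > ) < S >
( < > ) < Q >
( < > ) < < > >

[S [Q ( [S [Q < >]] )] [S [Q < [S [Q < >]] >]]]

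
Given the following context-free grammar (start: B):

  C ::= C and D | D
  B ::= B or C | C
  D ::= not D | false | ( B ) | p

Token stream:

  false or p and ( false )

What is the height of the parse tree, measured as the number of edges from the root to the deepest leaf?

[B [B [C [D false]]] or [C [C [D p]] and [D ( [B [C [D false]]] )]]]

6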